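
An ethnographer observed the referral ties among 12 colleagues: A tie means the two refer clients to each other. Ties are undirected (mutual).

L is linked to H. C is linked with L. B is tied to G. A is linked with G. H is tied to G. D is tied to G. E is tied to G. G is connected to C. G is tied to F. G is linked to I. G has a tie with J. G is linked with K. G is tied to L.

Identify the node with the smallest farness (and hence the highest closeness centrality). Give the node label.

G

Farness (sum of distances to all others) for each node — A:21, B:21, C:20, D:21, E:21, F:21, G:11, H:20, I:21, J:21, K:21, L:19.
The smallest farness is 11, for G, so G has the highest closeness.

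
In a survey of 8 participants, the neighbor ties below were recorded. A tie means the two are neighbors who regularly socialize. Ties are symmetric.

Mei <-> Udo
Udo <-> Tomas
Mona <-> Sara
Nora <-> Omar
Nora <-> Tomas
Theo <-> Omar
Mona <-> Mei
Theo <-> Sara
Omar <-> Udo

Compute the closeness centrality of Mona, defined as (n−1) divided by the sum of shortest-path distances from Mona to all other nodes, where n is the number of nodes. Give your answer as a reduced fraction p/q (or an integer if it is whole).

7/16

Distances from Mona: Mei:1, Nora:4, Omar:3, Sara:1, Theo:2, Tomas:3, Udo:2. Sum = 16.
n = 8, so closeness = 7/16.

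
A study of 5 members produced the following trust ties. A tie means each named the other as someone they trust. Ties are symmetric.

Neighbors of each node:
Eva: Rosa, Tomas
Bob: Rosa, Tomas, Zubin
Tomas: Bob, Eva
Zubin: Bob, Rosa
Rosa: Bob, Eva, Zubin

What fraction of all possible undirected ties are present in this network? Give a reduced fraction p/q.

3/5

There are 6 edges and 5 nodes, so the maximum possible is C(5,2) = 10.
Density = 6/10 = 3/5.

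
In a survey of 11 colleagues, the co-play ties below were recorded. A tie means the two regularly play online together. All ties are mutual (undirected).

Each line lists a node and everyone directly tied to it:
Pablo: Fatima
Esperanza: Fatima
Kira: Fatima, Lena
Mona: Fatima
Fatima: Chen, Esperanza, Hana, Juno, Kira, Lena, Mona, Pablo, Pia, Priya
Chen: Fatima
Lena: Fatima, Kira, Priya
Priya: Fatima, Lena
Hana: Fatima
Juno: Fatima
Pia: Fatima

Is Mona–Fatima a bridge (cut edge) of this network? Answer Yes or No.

Yes

Without the Mona–Fatima edge there is no alternate route between Mona and Fatima, so the network disconnects. It is a bridge.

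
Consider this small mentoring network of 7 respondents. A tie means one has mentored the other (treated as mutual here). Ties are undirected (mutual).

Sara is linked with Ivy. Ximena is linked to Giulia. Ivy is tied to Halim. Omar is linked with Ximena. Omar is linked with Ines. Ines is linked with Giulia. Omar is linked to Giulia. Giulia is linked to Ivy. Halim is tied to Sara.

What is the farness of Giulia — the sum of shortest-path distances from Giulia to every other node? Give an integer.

Distances from Giulia: Halim:2, Ines:1, Ivy:1, Omar:1, Sara:2, Ximena:1.
Sum = 2 + 1 + 1 + 1 + 2 + 1 = 8.

8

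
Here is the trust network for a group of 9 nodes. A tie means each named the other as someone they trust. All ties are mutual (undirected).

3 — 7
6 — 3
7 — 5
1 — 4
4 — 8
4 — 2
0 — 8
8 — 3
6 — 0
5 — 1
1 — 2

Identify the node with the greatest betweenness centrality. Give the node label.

Unnormalized betweenness of each node: 0:11/6, 1:13/3, 2:0, 3:47/6, 4:8, 5:10/3, 6:4/3, 7:4, 8:31/3.
8 has the largest value, 31/3, making it the main broker — the node through which the most shortest paths run.

8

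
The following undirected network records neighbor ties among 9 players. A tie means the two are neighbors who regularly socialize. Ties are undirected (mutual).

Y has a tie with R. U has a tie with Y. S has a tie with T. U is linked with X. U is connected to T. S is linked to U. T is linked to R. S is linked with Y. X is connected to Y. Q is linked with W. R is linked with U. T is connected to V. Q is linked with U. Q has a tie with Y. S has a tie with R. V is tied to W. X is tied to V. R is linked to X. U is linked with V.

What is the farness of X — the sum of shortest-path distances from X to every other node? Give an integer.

12

Distances from X: Q:2, R:1, S:2, T:2, U:1, V:1, W:2, Y:1.
Sum = 2 + 1 + 2 + 2 + 1 + 1 + 2 + 1 = 12.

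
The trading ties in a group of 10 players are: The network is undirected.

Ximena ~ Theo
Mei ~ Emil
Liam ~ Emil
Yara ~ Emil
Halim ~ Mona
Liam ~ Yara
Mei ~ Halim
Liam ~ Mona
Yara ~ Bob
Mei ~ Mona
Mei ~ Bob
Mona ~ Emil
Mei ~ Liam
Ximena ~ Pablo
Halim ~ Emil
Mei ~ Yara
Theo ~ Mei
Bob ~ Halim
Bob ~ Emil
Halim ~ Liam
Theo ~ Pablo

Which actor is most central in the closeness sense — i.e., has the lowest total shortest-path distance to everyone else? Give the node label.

Farness (sum of distances to all others) for each node — Bob:16, Emil:14, Halim:15, Liam:15, Mei:11, Mona:16, Pablo:22, Theo:15, Ximena:22, Yara:16.
The smallest farness is 11, for Mei, so Mei has the highest closeness.

Mei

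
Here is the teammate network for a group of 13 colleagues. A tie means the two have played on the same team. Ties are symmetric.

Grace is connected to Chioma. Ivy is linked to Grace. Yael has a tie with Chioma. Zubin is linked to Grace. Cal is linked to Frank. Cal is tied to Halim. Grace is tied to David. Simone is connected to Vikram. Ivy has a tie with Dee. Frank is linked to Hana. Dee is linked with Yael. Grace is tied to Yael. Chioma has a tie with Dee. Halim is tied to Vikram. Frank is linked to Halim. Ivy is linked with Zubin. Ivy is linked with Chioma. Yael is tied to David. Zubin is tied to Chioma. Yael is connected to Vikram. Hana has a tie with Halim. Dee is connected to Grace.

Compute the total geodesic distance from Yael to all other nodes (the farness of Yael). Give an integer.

Distances from Yael: Cal:3, Chioma:1, David:1, Dee:1, Frank:3, Grace:1, Halim:2, Hana:3, Ivy:2, Simone:2, Vikram:1, Zubin:2.
Sum = 3 + 1 + 1 + 1 + 3 + 1 + 2 + 3 + 2 + 2 + 1 + 2 = 22.

22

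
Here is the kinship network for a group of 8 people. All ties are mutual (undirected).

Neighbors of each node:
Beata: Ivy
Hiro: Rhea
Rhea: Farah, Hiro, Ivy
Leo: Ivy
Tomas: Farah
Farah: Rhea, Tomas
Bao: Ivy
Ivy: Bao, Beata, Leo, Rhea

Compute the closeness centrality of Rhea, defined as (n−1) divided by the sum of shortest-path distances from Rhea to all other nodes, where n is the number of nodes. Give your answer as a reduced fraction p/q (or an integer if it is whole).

7/11

Distances from Rhea: Bao:2, Beata:2, Farah:1, Hiro:1, Ivy:1, Leo:2, Tomas:2. Sum = 11.
n = 8, so closeness = 7/11.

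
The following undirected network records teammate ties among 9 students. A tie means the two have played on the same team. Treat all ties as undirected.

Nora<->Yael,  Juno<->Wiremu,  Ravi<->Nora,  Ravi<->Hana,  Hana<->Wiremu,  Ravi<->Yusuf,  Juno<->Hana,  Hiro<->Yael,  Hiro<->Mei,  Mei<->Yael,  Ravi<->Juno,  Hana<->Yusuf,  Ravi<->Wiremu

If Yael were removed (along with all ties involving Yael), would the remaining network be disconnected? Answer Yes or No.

Yes

Removing Yael leaves {Hiro and Mei} with no path to {Hana, Juno, Nora, Ravi, Wiremu, and Yusuf}, so the network splits into 2 components. Yael is a cut vertex.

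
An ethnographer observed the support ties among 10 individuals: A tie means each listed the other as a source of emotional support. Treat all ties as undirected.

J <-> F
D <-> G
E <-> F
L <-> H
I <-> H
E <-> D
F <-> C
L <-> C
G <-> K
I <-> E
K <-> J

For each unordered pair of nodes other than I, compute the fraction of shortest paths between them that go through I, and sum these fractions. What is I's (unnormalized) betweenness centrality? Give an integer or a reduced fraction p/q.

6

Pairs whose geodesics pass through I — L–E: 1/2; L–D: 1/2; L–G: 1/3; H–E: 1; H–D: 1; H–G: 1; H–K: 2/3; H–J: 1/2; H–F: 1/2.
All other pairs contribute 0.
Summing the contributions gives betweenness(I) = 6.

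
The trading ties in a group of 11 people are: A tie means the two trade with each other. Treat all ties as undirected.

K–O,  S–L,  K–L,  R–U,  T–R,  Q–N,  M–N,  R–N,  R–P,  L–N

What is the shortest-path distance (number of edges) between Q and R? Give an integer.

One shortest route is Q – N – R, which uses 2 edges, and Q and R are not directly tied, so nothing shorter exists. So d(Q,R) = 2.

2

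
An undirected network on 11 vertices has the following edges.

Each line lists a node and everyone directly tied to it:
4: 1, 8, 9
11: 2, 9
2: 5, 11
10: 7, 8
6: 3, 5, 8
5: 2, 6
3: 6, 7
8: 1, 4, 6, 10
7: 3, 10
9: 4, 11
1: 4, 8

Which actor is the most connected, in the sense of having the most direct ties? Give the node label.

8

Degrees — 1:2, 2:2, 3:2, 4:3, 5:2, 6:3, 7:2, 8:4, 9:2, 10:2, 11:2.
The maximum is 4, attained only by 8.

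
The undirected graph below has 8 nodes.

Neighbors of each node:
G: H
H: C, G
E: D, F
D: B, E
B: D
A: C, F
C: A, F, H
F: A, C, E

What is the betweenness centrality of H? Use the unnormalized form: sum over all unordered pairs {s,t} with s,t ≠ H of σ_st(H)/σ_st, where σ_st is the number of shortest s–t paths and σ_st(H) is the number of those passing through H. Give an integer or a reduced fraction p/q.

6

Pairs whose geodesics pass through H — C–G: 1; E–G: 1; G–B: 1; G–D: 1; G–F: 1; G–A: 1.
All other pairs contribute 0.
Summing the contributions gives betweenness(H) = 6.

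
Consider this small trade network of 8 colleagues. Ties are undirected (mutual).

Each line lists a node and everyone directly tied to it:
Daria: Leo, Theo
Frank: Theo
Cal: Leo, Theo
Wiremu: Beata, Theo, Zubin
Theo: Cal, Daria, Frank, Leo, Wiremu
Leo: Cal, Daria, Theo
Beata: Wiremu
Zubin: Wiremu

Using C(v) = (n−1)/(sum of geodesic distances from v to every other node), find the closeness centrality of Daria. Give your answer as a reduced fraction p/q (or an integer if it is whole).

Distances from Daria: Beata:3, Cal:2, Frank:2, Leo:1, Theo:1, Wiremu:2, Zubin:3. Sum = 14.
n = 8, so closeness = 7/14 = 1/2.

1/2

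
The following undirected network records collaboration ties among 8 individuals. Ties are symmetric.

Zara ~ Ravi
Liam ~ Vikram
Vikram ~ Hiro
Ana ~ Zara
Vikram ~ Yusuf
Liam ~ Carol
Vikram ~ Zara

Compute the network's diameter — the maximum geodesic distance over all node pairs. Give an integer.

4

Eccentricity of each node (its greatest distance to any other): Ana:4, Carol:4, Hiro:3, Liam:3, Ravi:4, Vikram:2, Yusuf:3, Zara:3.
The maximum eccentricity is 4, realized for instance by the pair Ana–Carol via Ana – Zara – Vikram – Liam – Carol. So the diameter is 4.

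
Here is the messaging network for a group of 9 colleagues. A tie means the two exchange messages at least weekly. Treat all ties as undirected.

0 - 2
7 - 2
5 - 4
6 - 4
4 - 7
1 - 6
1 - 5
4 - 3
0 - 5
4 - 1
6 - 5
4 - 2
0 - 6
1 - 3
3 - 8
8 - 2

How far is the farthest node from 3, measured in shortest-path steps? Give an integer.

Distances from 3: 0:3, 1:1, 2:2, 4:1, 5:2, 6:2, 7:2, 8:1.
The largest is 3 (to 0), so the eccentricity of 3 is 3.

3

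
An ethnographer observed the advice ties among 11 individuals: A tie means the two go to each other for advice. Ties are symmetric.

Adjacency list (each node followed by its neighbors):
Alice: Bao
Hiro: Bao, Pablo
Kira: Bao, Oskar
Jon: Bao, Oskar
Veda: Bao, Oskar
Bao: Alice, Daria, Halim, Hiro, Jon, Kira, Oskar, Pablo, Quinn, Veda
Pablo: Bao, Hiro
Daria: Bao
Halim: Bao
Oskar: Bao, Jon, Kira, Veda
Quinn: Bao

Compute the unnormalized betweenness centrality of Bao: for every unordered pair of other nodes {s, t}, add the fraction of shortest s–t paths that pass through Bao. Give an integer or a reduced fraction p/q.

79/2

Pairs whose geodesics pass through Bao — Veda–Hiro: 1; Veda–Pablo: 1; Veda–Kira: 1/2; Veda–Daria: 1; Veda–Alice: 1; Veda–Halim: 1; Veda–Jon: 1/2; Veda–Quinn: 1; Hiro–Kira: 1; Hiro–Daria: 1; Hiro–Alice: 1; Hiro–Halim: 1; Hiro–Jon: 1; Hiro–Quinn: 1 … (+27 more pairs).
All other pairs contribute 0.
Summing the contributions gives betweenness(Bao) = 79/2.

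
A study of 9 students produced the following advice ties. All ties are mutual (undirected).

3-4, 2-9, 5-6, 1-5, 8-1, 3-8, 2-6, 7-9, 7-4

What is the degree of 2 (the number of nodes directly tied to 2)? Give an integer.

2 is directly tied to 6 and 9. That is 2 neighbors, so the degree of 2 is 2.

2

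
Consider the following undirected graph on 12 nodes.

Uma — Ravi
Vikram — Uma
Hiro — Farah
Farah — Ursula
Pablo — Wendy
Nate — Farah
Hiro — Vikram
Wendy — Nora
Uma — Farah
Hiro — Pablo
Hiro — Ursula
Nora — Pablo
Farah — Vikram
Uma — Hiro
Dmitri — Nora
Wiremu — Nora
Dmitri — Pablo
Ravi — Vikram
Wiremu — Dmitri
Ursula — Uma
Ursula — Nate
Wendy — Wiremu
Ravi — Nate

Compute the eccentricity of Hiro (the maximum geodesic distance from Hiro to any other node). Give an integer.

Distances from Hiro: Dmitri:2, Farah:1, Nate:2, Nora:2, Pablo:1, Ravi:2, Uma:1, Ursula:1, Vikram:1, Wendy:2, Wiremu:3.
The largest is 3 (to Wiremu), so the eccentricity of Hiro is 3.

3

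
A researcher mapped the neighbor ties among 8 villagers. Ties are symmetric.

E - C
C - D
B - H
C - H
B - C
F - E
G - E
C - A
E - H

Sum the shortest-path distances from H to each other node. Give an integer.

11

Distances from H: A:2, B:1, C:1, D:2, E:1, F:2, G:2.
Sum = 2 + 1 + 1 + 2 + 1 + 2 + 2 = 11.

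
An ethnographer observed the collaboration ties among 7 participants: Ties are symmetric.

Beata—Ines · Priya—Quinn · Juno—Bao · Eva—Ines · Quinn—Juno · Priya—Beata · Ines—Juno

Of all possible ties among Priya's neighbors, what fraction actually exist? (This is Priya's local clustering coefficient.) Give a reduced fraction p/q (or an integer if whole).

0

Priya's neighbors: Beata and Quinn (k = 2).
Possible neighbor pairs: C(2,2) = 1. Edges among them: none → e = 0.
Clustering(Priya) = 0/1.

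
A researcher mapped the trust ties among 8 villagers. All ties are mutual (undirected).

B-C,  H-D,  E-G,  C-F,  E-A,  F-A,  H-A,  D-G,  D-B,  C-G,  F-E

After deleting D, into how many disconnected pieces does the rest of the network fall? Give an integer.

D's neighbors (B, G, and H) remain reachable from one another through other ties, so the rest of the network stays in one piece.

1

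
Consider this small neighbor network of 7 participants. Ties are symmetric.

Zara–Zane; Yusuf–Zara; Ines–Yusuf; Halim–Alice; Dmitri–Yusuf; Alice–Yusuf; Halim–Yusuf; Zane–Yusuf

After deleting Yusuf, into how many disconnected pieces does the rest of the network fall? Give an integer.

Without Yusuf, the remaining ties split the others into: {Zane, Zara}; {Ines}; {Alice, Halim}; {Dmitri}.
That's 4 separate components.

4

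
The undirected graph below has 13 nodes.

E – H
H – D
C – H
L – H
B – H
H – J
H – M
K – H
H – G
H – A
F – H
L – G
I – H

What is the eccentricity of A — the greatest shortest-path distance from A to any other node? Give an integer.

Distances from A: B:2, C:2, D:2, E:2, F:2, G:2, H:1, I:2, J:2, K:2, L:2, M:2.
The largest is 2 (to L, F, D, C, J, E, M, I, B, G, and K), so the eccentricity of A is 2.

2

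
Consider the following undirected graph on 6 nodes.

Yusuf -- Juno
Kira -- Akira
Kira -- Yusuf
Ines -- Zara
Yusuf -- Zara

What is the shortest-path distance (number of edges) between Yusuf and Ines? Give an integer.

2

One shortest route is Yusuf – Zara – Ines, which uses 2 edges, and Yusuf and Ines are not directly tied, so nothing shorter exists. So d(Yusuf,Ines) = 2.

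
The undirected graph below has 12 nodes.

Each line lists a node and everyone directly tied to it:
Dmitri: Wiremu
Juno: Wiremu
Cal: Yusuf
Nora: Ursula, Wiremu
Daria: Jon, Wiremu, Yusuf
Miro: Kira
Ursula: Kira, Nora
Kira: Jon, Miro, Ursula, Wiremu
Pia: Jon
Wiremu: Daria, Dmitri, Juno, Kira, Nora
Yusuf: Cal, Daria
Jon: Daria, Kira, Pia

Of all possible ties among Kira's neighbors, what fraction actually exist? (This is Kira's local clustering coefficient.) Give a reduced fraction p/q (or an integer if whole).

0

Kira's neighbors: Jon, Miro, Ursula, and Wiremu (k = 4).
Possible neighbor pairs: C(4,2) = 6. Edges among them: none → e = 0.
Clustering(Kira) = 0/6 = 0.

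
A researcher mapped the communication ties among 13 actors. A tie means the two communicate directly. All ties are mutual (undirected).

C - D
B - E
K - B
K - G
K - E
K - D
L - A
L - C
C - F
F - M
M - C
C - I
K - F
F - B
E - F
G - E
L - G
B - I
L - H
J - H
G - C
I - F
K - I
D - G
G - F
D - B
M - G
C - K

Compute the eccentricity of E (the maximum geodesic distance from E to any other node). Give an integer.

Distances from E: A:3, B:1, C:2, D:2, F:1, G:1, H:3, I:2, J:4, K:1, L:2, M:2.
The largest is 4 (to J), so the eccentricity of E is 4.

4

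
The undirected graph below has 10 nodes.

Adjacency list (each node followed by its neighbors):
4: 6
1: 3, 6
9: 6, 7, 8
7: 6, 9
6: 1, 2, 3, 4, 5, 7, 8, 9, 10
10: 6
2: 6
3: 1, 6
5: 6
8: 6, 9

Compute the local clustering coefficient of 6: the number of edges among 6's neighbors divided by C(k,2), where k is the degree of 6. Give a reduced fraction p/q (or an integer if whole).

1/12

6's neighbors: 1, 2, 3, 4, 5, 7, 8, 9, and 10 (k = 9).
Possible neighbor pairs: C(9,2) = 36. Edges among them: 1–3, 7–9, 8–9 → e = 3.
Clustering(6) = 3/36 = 1/12.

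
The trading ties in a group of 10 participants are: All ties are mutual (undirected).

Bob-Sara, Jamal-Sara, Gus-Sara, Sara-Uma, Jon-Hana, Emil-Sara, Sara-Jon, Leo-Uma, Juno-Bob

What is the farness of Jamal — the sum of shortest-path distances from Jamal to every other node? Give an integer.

Distances from Jamal: Bob:2, Emil:2, Gus:2, Hana:3, Jon:2, Juno:3, Leo:3, Sara:1, Uma:2.
Sum = 2 + 2 + 2 + 3 + 2 + 3 + 3 + 1 + 2 = 20.

20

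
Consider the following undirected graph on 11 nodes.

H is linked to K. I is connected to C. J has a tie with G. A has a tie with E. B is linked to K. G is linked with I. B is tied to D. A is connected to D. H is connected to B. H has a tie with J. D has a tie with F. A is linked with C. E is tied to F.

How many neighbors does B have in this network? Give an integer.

B is directly tied to D, H, and K. That is 3 neighbors, so the degree of B is 3.

3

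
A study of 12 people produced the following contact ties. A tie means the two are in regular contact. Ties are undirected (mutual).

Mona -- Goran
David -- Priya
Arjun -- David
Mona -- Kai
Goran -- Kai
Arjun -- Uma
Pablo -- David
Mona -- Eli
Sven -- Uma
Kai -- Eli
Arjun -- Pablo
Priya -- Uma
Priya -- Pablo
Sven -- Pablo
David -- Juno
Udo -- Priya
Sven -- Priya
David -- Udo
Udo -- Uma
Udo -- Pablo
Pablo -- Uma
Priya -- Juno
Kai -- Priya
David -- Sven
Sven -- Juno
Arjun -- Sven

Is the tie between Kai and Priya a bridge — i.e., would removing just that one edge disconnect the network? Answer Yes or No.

Without the Kai–Priya edge there is no alternate route between Kai and Priya, so the network disconnects. It is a bridge.

Yes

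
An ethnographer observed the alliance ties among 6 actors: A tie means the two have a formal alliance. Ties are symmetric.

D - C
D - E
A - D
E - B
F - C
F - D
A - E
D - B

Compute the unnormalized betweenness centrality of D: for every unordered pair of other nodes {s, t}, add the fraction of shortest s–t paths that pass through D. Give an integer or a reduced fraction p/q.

13/2

Pairs whose geodesics pass through D — F–A: 1; F–B: 1; F–E: 1; A–C: 1; A–B: 1/2; C–B: 1; C–E: 1.
All other pairs contribute 0.
Summing the contributions gives betweenness(D) = 13/2.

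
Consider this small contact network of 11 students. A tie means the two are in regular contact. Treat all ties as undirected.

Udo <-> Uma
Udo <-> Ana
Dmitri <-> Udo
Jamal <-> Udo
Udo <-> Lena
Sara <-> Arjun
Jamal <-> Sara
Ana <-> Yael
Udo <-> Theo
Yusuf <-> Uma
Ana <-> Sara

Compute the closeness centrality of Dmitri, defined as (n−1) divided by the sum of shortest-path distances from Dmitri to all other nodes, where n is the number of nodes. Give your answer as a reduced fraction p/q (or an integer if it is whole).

5/12

Distances from Dmitri: Ana:2, Arjun:4, Jamal:2, Lena:2, Sara:3, Theo:2, Udo:1, Uma:2, Yael:3, Yusuf:3. Sum = 24.
n = 11, so closeness = 10/24 = 5/12.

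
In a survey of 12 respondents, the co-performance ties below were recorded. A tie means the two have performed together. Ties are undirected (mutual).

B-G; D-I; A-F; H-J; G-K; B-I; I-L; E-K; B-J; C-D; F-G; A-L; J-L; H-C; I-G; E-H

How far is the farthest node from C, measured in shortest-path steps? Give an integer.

Distances from C: A:4, B:3, D:1, E:2, F:4, G:3, H:1, I:2, J:2, K:3, L:3.
The largest is 4 (to A and F), so the eccentricity of C is 4.

4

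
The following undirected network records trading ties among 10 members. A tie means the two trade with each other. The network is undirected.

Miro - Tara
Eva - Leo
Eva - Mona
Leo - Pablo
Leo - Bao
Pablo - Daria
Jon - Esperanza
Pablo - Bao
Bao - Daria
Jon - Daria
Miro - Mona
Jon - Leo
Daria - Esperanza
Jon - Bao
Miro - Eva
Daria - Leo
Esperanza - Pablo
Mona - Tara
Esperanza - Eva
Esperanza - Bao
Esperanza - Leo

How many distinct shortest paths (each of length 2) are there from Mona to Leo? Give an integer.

The shortest distance is 2, and the only length-2 path is Mona–Eva–Leo. So there is exactly 1 shortest path.

1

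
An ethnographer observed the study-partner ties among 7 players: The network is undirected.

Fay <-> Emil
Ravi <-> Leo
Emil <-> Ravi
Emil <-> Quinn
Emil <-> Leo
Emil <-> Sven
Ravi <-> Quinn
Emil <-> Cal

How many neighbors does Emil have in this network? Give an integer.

6

Emil is directly tied to Cal, Fay, Leo, Quinn, Ravi, and Sven. That is 6 neighbors, so the degree of Emil is 6.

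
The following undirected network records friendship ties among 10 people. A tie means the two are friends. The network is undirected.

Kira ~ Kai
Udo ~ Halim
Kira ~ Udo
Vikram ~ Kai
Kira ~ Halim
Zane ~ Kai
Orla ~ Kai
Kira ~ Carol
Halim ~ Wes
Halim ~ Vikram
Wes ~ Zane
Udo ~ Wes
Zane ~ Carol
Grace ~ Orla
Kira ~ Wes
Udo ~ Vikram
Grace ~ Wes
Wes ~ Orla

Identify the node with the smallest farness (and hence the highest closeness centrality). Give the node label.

Wes

Farness (sum of distances to all others) for each node — Carol:19, Grace:18, Halim:14, Kai:14, Kira:13, Orla:16, Udo:14, Vikram:17, Wes:12, Zane:15.
The smallest farness is 12, for Wes, so Wes has the highest closeness.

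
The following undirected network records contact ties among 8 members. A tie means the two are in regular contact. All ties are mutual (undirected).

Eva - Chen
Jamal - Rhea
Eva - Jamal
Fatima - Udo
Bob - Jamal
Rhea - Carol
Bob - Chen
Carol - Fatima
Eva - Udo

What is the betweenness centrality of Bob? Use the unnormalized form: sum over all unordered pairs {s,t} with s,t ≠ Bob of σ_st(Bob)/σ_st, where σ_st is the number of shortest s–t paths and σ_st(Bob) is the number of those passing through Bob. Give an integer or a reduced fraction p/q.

4/3

Pairs whose geodesics pass through Bob — Carol–Chen: 1/3; Rhea–Chen: 1/2; Jamal–Chen: 1/2.
All other pairs contribute 0.
Summing the contributions gives betweenness(Bob) = 4/3.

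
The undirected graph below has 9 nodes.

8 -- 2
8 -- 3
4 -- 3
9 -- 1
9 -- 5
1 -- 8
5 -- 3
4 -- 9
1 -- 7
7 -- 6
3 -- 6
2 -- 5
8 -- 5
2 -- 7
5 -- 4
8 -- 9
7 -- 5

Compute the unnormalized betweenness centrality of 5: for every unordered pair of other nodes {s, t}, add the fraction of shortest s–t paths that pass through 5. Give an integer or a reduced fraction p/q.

Pairs whose geodesics pass through 5 — 9–7: 1/2; 9–2: 1/2; 9–3: 1/3; 9–6: 2/5; 7–8: 1/3; 7–3: 1/2; 7–4: 1; 2–3: 1/2; 2–4: 1; 8–4: 1/3.
All other pairs contribute 0.
Summing the contributions gives betweenness(5) = 27/5.

27/5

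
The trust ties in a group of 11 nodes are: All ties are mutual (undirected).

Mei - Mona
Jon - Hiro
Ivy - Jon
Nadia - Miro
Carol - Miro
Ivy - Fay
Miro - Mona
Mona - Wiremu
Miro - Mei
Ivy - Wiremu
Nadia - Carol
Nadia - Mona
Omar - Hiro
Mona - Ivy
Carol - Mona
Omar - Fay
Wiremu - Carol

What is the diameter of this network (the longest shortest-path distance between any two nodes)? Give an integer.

Eccentricity of each node (its greatest distance to any other): Carol:4, Fay:3, Hiro:4, Ivy:2, Jon:3, Mei:4, Miro:4, Mona:3, Nadia:4, Omar:4, Wiremu:3.
The maximum eccentricity is 4, realized for instance by the pair Nadia–Omar via Nadia – Mona – Ivy – Fay – Omar. So the diameter is 4.

4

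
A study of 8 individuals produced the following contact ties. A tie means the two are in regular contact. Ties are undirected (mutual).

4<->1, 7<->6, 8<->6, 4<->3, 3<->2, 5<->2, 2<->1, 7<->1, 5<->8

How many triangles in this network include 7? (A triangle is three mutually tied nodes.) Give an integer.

7's neighbors are 1 and 6, but none of them are tied to each other, so no triangle contains 7.

0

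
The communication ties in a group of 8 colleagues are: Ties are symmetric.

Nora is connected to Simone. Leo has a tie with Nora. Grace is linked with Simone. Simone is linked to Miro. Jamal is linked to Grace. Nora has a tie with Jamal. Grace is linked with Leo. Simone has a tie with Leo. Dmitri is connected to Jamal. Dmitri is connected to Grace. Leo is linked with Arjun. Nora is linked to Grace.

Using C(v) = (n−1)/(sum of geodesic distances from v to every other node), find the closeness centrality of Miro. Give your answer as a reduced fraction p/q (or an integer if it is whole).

Distances from Miro: Arjun:3, Dmitri:3, Grace:2, Jamal:3, Leo:2, Nora:2, Simone:1. Sum = 16.
n = 8, so closeness = 7/16.

7/16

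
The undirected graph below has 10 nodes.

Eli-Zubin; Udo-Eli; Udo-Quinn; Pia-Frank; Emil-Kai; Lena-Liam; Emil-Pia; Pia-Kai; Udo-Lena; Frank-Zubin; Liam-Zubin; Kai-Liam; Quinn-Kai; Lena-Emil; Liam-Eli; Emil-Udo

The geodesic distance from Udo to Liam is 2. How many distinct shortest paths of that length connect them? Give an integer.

The shortest distance is 2. The length-2 paths are: Udo–Eli–Liam; Udo–Lena–Liam.
That gives 2 distinct shortest paths.

2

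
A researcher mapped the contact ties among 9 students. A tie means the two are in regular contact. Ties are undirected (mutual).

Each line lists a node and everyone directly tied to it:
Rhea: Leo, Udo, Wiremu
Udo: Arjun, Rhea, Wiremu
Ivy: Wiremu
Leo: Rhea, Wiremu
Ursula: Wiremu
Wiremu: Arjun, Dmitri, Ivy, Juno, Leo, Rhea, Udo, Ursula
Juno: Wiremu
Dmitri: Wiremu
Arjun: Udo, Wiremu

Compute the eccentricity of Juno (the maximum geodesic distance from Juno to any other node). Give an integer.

2

Distances from Juno: Arjun:2, Dmitri:2, Ivy:2, Leo:2, Rhea:2, Udo:2, Ursula:2, Wiremu:1.
The largest is 2 (to Leo, Udo, Arjun, Ivy, Dmitri, Ursula, and Rhea), so the eccentricity of Juno is 2.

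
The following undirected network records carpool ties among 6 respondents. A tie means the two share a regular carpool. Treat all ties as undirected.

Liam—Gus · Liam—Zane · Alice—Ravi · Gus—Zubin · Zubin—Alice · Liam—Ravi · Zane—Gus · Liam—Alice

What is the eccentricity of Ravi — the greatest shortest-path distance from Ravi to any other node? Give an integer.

Distances from Ravi: Alice:1, Gus:2, Liam:1, Zane:2, Zubin:2.
The largest is 2 (to Zubin, Zane, and Gus), so the eccentricity of Ravi is 2.

2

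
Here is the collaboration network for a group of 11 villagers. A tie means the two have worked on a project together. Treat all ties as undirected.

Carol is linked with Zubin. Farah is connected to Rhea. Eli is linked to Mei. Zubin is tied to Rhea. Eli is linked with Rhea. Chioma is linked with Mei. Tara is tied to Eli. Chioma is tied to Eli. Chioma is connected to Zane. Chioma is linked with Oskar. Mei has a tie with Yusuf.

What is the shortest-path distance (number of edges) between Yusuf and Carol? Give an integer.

5

One shortest route is Yusuf – Mei – Eli – Rhea – Zubin – Carol, which uses 5 edges, and at distance 4 from Yusuf we only reach {Farah, Zubin}, which does not include Carol. So d(Yusuf,Carol) = 5.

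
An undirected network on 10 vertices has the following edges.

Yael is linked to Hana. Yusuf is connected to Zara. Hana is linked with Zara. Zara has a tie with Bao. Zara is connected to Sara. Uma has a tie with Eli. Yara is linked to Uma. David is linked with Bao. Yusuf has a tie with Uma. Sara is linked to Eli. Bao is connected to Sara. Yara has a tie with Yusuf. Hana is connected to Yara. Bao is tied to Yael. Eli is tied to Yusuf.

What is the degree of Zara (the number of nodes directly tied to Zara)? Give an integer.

4

Zara is directly tied to Bao, Hana, Sara, and Yusuf. That is 4 neighbors, so the degree of Zara is 4.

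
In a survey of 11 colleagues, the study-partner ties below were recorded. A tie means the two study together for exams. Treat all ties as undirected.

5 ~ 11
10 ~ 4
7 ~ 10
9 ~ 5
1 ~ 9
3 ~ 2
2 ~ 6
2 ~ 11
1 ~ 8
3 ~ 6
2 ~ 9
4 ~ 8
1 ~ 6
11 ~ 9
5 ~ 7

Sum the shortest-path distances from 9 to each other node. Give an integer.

18

Distances from 9: 1:1, 2:1, 3:2, 4:3, 5:1, 6:2, 7:2, 8:2, 10:3, 11:1.
Sum = 1 + 1 + 2 + 3 + 1 + 2 + 2 + 2 + 3 + 1 = 18.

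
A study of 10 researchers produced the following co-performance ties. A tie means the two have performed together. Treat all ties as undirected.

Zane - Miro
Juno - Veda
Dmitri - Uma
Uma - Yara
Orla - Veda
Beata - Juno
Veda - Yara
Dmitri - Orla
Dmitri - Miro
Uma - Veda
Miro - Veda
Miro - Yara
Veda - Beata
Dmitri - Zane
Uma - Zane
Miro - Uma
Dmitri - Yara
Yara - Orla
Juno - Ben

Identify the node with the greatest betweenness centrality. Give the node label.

Veda

Unnormalized betweenness of each node: Beata:0, Ben:0, Dmitri:2, Juno:8, Miro:10/3, Orla:1, Uma:10/3, Veda:56/3, Yara:5/3, Zane:0.
Veda has the largest value, 56/3, making it the main broker — the node through which the most shortest paths run.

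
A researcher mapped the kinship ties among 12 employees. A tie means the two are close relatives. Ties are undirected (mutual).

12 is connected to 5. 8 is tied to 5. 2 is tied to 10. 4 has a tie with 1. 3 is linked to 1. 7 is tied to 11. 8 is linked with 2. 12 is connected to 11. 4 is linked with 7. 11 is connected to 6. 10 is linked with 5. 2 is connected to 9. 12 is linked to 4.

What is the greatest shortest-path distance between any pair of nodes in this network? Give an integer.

Eccentricity of each node (its greatest distance to any other): 1:6, 2:6, 3:7, 4:5, 5:4, 6:6, 7:6, 8:5, 9:7, 10:5, 11:5, 12:4.
The maximum eccentricity is 7, realized for instance by the pair 9–3 via 9 – 2 – 8 – 5 – 12 – 4 – 1 – 3. So the diameter is 7.

7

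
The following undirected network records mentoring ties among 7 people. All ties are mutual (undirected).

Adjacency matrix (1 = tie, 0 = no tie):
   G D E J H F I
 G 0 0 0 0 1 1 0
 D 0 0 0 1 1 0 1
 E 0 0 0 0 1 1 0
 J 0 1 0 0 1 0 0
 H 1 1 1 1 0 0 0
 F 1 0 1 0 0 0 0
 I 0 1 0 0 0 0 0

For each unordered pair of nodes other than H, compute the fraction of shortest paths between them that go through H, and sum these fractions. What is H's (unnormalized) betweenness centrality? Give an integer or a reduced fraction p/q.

Pairs whose geodesics pass through H — G–D: 1; G–E: 1/2; G–J: 1; G–I: 1; D–E: 1; D–F: 2/2; E–J: 1; E–I: 1; J–F: 2/2; F–I: 2/2.
All other pairs contribute 0.
Summing the contributions gives betweenness(H) = 19/2.

19/2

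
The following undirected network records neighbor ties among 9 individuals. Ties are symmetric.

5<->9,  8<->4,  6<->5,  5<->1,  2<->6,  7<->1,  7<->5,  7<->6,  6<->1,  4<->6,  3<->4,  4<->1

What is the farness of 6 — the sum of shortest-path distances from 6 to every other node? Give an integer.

11

Distances from 6: 1:1, 2:1, 3:2, 4:1, 5:1, 7:1, 8:2, 9:2.
Sum = 1 + 1 + 2 + 1 + 1 + 1 + 2 + 2 = 11.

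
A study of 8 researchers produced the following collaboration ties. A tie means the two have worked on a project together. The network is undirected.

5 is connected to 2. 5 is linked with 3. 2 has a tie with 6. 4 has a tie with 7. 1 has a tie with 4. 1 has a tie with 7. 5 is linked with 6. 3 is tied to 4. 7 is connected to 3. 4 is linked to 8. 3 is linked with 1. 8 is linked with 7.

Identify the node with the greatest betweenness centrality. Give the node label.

3

Unnormalized betweenness of each node: 1:0, 2:0, 3:12, 4:5/2, 5:10, 6:0, 7:5/2, 8:0.
3 has the largest value, 12, making it the main broker — the node through which the most shortest paths run.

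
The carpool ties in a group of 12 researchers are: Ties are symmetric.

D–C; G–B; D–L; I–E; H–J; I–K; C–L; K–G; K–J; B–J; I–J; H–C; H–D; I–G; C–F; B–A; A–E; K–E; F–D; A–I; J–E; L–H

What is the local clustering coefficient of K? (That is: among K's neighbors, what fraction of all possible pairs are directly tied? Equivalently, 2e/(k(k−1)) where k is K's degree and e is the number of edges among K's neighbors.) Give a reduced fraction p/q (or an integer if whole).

K's neighbors: E, G, I, and J (k = 4).
Possible neighbor pairs: C(4,2) = 6. Edges among them: E–I, E–J, G–I, I–J → e = 4.
Clustering(K) = 4/6 = 2/3.

2/3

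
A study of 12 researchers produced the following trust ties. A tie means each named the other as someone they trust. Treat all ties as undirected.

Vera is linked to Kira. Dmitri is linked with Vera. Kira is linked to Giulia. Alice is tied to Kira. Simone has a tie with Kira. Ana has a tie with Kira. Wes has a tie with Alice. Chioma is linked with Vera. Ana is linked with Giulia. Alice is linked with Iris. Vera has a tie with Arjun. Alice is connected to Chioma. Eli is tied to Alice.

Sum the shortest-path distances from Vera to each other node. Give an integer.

Distances from Vera: Alice:2, Ana:2, Arjun:1, Chioma:1, Dmitri:1, Eli:3, Giulia:2, Iris:3, Kira:1, Simone:2, Wes:3.
Sum = 2 + 2 + 1 + 1 + 1 + 3 + 2 + 3 + 1 + 2 + 3 = 21.

21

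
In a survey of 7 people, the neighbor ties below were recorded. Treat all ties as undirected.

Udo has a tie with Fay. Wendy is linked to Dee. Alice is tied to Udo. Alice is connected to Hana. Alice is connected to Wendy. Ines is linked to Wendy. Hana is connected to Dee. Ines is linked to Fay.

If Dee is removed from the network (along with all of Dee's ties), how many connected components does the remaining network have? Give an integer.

1

Dee's neighbors (Hana and Wendy) remain reachable from one another through other ties, so the rest of the network stays in one piece.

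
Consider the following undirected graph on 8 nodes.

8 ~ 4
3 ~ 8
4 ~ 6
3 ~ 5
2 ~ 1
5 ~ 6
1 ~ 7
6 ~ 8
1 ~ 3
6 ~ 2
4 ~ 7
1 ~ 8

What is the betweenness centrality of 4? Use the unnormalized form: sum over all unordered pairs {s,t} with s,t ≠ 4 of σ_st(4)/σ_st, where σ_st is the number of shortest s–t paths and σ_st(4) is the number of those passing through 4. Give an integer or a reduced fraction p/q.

Pairs whose geodesics pass through 4 — 5–7: 1/2; 6–7: 1; 7–8: 1/2.
All other pairs contribute 0.
Summing the contributions gives betweenness(4) = 2.

2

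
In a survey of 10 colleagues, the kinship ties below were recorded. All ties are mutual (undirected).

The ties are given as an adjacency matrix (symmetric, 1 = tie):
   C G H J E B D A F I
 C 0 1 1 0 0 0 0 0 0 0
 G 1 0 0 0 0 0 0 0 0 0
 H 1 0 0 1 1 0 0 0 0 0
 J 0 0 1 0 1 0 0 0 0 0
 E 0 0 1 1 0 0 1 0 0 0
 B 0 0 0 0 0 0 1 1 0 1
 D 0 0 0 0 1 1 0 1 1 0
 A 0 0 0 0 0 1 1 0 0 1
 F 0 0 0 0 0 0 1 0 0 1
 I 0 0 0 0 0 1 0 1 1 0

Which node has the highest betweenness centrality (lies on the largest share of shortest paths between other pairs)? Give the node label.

Unnormalized betweenness of each node: A:2, B:2, C:8, D:21, E:20, F:2, G:0, H:14, I:1, J:0.
D has the largest value, 21, making it the main broker — the node through which the most shortest paths run.

D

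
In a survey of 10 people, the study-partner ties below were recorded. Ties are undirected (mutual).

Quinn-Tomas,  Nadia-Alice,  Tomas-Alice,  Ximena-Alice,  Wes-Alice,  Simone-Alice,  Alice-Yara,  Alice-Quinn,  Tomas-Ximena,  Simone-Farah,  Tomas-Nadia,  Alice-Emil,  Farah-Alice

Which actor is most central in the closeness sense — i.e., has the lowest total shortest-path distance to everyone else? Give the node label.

Farness (sum of distances to all others) for each node — Alice:9, Emil:17, Farah:16, Nadia:16, Quinn:16, Simone:16, Tomas:14, Wes:17, Ximena:16, Yara:17.
The smallest farness is 9, for Alice, so Alice has the highest closeness.

Alice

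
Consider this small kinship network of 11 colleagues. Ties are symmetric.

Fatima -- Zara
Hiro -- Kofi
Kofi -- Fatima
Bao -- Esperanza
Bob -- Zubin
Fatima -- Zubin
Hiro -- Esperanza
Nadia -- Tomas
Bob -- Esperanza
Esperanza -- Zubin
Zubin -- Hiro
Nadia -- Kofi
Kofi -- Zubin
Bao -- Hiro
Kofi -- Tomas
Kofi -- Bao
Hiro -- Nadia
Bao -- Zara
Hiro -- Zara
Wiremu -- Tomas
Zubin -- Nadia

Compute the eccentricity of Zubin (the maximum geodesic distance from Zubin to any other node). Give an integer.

Distances from Zubin: Bao:2, Bob:1, Esperanza:1, Fatima:1, Hiro:1, Kofi:1, Nadia:1, Tomas:2, Wiremu:3, Zara:2.
The largest is 3 (to Wiremu), so the eccentricity of Zubin is 3.

3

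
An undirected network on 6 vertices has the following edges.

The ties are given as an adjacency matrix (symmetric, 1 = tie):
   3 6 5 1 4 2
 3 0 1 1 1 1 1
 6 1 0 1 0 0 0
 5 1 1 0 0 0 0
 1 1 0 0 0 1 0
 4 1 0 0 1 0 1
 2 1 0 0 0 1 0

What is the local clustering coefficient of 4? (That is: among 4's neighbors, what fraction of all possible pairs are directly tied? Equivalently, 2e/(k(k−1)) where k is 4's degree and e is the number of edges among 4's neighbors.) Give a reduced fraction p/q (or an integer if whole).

4's neighbors: 1, 2, and 3 (k = 3).
Possible neighbor pairs: C(3,2) = 3. Edges among them: 1–3, 2–3 → e = 2.
Clustering(4) = 2/3.

2/3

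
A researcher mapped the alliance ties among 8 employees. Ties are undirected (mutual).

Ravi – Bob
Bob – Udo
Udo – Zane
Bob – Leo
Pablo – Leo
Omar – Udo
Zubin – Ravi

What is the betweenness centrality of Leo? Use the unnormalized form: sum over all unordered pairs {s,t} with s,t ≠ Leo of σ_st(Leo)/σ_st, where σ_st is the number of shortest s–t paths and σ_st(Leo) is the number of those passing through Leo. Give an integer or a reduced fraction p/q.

Pairs whose geodesics pass through Leo — Ravi–Pablo: 1; Udo–Pablo: 1; Pablo–Omar: 1; Pablo–Bob: 1; Pablo–Zane: 1; Pablo–Zubin: 1.
All other pairs contribute 0.
Summing the contributions gives betweenness(Leo) = 6.

6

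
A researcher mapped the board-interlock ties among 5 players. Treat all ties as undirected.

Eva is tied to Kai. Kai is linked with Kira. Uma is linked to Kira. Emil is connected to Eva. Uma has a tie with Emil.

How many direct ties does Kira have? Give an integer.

2

Kira is directly tied to Kai and Uma. That is 2 neighbors, so the degree of Kira is 2.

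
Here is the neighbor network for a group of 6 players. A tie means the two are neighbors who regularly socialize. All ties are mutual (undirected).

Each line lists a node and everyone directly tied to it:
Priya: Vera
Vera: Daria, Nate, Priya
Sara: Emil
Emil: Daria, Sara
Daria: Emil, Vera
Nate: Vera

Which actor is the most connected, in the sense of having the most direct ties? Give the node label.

Vera

Degrees — Daria:2, Emil:2, Nate:1, Priya:1, Sara:1, Vera:3.
The maximum is 3, attained only by Vera.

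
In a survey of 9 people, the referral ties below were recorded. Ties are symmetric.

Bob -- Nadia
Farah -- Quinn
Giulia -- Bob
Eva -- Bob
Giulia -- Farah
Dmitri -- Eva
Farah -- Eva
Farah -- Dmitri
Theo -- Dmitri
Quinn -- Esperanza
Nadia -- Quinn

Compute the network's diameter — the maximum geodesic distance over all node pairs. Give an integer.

4

Eccentricity of each node (its greatest distance to any other): Bob:3, Dmitri:3, Esperanza:4, Eva:3, Farah:2, Giulia:3, Nadia:4, Quinn:3, Theo:4.
The maximum eccentricity is 4, realized for instance by the pair Nadia–Theo via Nadia – Bob – Eva – Dmitri – Theo. So the diameter is 4.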